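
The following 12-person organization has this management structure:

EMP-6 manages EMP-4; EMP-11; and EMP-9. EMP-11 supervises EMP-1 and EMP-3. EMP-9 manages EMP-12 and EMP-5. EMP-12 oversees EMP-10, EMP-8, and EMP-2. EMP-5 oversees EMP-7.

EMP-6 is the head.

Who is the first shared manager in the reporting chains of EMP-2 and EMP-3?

EMP-2's chain of managers is EMP-12, EMP-9, EMP-6. EMP-3's chain of managers is EMP-11, EMP-6. The first manager that appears in both chains is EMP-6.

EMP-6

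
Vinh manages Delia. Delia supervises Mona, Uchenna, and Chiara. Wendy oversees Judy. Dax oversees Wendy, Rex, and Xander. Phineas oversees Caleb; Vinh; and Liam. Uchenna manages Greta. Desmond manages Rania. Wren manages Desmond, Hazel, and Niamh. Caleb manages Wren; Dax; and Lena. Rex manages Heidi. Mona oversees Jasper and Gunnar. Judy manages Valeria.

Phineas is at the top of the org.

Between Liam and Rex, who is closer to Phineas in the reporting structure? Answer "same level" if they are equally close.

Liam

Liam is 1 level below Phineas; Rex is 3. Liam is higher.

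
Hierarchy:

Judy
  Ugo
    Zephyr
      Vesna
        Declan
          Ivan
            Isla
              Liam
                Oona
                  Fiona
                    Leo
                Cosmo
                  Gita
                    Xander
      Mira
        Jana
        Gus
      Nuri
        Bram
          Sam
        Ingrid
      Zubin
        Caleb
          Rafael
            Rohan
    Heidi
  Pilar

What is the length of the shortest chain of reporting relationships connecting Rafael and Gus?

5

Rafael is 3 levels below Zephyr, and Gus is 2 levels below Zephyr (their lowest common manager). The shortest path runs up from Rafael to Zephyr and back down to Gus: 3 + 2 = 5 links.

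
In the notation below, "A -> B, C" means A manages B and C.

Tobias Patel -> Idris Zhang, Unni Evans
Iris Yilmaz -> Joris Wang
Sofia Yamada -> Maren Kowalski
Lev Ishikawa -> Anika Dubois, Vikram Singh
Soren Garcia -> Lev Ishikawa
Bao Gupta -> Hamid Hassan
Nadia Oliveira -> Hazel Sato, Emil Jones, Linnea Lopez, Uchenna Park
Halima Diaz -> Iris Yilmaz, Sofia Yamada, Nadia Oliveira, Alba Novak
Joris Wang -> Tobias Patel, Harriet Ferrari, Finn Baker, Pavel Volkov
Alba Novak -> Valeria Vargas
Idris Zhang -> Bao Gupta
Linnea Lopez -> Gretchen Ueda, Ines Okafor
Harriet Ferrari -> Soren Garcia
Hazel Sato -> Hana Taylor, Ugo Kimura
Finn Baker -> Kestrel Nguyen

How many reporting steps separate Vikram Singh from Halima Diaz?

6

Chain from Vikram Singh up to Halima Diaz: Vikram Singh → Lev Ishikawa → Soren Garcia → Harriet Ferrari → Joris Wang → Iris Yilmaz → Halima Diaz. That is 6 steps up, so Vikram Singh is 6 levels below Halima Diaz.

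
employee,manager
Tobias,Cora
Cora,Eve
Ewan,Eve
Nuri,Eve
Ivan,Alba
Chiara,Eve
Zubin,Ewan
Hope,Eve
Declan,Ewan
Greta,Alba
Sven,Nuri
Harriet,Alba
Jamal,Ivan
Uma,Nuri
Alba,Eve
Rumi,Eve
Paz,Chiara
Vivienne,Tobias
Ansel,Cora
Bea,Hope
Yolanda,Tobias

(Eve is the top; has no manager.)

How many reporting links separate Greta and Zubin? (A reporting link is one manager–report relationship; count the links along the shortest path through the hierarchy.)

Greta is 2 levels below Eve, and Zubin is 2 levels below Eve (their lowest common manager). The shortest path runs up from Greta to Eve and back down to Zubin: 2 + 2 = 4 links.

4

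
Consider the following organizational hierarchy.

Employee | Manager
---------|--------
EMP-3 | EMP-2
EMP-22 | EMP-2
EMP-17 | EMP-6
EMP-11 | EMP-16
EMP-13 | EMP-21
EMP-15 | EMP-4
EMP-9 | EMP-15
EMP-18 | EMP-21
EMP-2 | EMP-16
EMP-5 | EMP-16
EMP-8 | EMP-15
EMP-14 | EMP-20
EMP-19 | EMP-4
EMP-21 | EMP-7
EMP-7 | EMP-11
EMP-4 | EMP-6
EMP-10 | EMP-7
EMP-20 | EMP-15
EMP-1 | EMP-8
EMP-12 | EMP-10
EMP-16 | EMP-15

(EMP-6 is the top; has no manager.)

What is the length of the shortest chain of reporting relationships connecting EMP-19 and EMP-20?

EMP-19 is 1 level below EMP-4, and EMP-20 is 2 levels below EMP-4 (their lowest common manager). The shortest path runs up from EMP-19 to EMP-4 and back down to EMP-20: 1 + 2 = 3 links.

3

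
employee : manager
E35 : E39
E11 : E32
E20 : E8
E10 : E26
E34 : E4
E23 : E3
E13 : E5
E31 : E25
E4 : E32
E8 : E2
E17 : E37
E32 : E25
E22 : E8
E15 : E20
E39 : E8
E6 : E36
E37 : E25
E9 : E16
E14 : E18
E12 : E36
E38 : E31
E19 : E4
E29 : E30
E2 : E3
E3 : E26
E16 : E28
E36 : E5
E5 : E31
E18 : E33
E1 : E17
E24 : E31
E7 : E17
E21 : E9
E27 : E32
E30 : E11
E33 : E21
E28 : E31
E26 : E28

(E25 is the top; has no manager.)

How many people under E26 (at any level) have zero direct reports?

5

The people in E26's organization with no one reporting to them are E10, E23, E22, E35, E15. That is 5.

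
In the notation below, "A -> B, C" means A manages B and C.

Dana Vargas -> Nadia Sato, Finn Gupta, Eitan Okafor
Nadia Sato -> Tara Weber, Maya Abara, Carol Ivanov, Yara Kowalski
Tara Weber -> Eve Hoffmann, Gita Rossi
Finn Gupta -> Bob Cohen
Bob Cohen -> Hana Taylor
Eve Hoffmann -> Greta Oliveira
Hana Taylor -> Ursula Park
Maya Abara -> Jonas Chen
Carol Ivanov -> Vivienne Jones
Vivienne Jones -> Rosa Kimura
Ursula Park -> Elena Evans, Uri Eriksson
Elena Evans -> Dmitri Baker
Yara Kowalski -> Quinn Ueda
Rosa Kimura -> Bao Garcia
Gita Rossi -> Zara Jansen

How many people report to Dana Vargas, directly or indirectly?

22

Dana Vargas directly manages Nadia Sato, Finn Gupta, Eitan Okafor. Under Nadia Sato: Yara Kowalski, Quinn Ueda, Carol Ivanov, Vivienne Jones, Rosa Kimura, Bao Garcia, Maya Abara, Jonas Chen, Tara Weber, Gita Rossi, Zara Jansen, Eve Hoffmann, Greta Oliveira (13). Under Finn Gupta: Bob Cohen, Hana Taylor, Ursula Park, Uri Eriksson, Elena Evans, Dmitri Baker (6). Eitan Okafor has no reports. So Dana Vargas's organization is 3 direct reports plus everyone under them: 14 + 7 + 1 = 22.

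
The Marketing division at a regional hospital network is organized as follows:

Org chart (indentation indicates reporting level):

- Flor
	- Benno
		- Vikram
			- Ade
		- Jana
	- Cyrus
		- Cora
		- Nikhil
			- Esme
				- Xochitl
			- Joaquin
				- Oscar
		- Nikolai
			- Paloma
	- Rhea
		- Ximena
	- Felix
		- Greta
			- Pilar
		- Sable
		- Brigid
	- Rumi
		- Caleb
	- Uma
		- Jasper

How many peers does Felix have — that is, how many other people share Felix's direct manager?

Felix reports to Flor. Flor's other direct reports are Benno, Cyrus, Rhea, Rumi, Uma — 5 peers.

5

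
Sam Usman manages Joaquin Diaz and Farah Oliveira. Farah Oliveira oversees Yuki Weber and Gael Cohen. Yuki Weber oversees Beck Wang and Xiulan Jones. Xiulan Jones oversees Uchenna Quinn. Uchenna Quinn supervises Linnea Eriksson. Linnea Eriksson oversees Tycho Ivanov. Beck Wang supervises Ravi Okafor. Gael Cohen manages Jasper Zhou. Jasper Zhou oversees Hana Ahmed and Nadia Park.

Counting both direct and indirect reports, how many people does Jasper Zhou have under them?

Jasper Zhou directly manages Nadia Park, Hana Ahmed. Nadia Park has no reports. Hana Ahmed has no reports. So Jasper Zhou's organization is 2 direct reports plus everyone under them: 1 + 1 = 2.

2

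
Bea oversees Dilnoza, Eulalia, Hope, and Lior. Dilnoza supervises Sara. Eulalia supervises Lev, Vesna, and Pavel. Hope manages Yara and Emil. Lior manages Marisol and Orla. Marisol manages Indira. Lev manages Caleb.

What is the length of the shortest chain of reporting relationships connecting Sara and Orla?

Sara is 2 levels below Bea, and Orla is 2 levels below Bea (their lowest common manager). The shortest path runs up from Sara to Bea and back down to Orla: 2 + 2 = 4 links.

4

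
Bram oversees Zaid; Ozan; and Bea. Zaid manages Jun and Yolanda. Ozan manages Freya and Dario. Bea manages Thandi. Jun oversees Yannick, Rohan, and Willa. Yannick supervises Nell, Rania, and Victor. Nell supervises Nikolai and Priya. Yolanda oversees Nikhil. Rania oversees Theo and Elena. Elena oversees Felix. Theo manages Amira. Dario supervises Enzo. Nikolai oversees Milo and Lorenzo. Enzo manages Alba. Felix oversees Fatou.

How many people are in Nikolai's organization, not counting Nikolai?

Nikolai directly manages Milo, Lorenzo. Milo has no reports. Lorenzo has no reports. So Nikolai's organization is 2 direct reports plus everyone under them: 1 + 1 = 2.

2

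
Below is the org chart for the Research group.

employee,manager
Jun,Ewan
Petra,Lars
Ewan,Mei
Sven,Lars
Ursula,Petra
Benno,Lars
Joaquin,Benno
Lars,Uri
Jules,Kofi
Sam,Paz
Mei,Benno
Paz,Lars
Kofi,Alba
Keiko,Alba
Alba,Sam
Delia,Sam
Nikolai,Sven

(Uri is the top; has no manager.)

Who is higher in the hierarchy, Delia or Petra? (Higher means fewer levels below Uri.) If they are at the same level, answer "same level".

Petra

Delia is 4 levels below Uri; Petra is 2. Petra is higher.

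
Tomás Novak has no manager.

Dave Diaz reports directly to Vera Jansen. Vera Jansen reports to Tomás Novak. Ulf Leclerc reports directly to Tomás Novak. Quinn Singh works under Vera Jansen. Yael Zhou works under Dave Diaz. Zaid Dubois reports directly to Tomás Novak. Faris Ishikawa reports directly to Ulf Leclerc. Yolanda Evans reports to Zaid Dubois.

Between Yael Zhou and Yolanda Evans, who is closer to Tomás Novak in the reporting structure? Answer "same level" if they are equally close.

Yael Zhou is 3 levels below Tomás Novak; Yolanda Evans is 2. Yolanda Evans is higher.

Yolanda Evans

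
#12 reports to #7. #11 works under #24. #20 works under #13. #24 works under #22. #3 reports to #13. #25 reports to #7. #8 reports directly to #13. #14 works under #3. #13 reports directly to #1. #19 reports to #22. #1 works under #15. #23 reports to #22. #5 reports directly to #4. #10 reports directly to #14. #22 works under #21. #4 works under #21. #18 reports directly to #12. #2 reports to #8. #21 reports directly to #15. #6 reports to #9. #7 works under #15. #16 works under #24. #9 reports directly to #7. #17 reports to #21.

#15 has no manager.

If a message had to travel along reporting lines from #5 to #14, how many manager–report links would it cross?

#5 is 3 levels below #15, and #14 is 4 levels below #15 (their lowest common manager). The shortest path runs up from #5 to #15 and back down to #14: 3 + 4 = 7 links.

7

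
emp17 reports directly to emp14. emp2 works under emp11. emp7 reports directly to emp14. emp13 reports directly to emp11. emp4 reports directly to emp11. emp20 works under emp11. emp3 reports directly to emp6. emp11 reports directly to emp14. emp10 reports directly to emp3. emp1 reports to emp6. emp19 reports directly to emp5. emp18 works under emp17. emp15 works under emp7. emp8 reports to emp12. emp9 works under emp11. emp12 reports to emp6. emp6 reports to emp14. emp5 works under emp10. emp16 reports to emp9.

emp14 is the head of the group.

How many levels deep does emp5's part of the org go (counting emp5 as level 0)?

The longest chain under emp5 runs emp5 → emp19, which is 1 level below emp5.

1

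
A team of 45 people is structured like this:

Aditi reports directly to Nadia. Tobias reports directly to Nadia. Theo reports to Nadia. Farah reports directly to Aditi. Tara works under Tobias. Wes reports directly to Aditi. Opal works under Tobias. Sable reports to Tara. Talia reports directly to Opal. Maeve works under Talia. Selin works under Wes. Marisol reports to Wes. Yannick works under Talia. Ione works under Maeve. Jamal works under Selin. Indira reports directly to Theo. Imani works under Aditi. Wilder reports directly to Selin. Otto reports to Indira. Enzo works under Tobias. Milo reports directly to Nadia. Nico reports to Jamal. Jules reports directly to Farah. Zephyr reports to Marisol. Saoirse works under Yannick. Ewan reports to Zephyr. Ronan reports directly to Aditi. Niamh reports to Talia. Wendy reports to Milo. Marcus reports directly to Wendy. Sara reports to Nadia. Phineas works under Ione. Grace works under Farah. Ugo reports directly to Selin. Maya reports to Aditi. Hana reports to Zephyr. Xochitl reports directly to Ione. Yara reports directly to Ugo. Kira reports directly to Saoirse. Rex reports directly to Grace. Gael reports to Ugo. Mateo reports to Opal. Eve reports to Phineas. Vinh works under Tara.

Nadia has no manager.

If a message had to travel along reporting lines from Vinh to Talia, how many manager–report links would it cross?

Vinh is 2 levels below Tobias, and Talia is 2 levels below Tobias (their lowest common manager). The shortest path runs up from Vinh to Tobias and back down to Talia: 2 + 2 = 4 links.

4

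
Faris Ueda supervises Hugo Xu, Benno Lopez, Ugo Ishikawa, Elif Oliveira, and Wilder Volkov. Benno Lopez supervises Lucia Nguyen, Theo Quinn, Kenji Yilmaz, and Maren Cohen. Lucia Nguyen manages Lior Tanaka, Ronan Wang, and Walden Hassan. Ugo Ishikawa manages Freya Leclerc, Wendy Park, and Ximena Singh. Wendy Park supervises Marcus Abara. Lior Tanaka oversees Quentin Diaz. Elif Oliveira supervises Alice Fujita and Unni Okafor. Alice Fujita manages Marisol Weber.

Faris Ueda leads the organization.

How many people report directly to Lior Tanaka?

Lior Tanaka directly manages Quentin Diaz. That is 1 direct report.

1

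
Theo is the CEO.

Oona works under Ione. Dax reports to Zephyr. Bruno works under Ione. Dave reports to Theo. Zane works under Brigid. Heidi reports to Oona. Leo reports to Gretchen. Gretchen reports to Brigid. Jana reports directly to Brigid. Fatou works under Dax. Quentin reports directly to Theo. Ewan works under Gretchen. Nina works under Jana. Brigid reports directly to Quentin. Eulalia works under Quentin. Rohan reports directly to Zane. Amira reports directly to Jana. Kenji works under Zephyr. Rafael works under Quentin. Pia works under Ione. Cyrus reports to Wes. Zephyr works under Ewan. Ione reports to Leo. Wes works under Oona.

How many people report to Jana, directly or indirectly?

2

Jana directly manages Nina, Amira. Nina has no reports. Amira has no reports. So Jana's organization is 2 direct reports plus everyone under them: 1 + 1 = 2.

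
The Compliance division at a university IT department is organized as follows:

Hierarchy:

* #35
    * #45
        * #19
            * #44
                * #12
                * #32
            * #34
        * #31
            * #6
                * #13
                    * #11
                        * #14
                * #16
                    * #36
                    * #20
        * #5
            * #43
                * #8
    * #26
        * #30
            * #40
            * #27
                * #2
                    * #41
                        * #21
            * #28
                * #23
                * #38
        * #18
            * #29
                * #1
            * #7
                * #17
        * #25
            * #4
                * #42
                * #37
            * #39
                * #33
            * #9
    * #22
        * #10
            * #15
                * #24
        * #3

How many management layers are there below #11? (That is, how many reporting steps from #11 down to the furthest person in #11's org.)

1

The longest chain under #11 runs #11 → #14, which is 1 level below #11.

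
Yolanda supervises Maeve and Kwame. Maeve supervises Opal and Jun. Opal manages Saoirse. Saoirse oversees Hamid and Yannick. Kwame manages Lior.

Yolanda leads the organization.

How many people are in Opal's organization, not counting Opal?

Opal directly manages Saoirse. Under Saoirse: Yannick, Hamid (2). That's 3 in total.

3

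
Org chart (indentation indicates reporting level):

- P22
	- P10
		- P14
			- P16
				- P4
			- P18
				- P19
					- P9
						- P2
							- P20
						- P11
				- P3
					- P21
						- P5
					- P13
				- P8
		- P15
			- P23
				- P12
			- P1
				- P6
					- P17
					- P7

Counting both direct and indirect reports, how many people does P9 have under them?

3

P9 directly manages P2, P11. Under P2: P20 (1). P11 has no reports. So P9's organization is 2 direct reports plus everyone under them: 2 + 1 = 3.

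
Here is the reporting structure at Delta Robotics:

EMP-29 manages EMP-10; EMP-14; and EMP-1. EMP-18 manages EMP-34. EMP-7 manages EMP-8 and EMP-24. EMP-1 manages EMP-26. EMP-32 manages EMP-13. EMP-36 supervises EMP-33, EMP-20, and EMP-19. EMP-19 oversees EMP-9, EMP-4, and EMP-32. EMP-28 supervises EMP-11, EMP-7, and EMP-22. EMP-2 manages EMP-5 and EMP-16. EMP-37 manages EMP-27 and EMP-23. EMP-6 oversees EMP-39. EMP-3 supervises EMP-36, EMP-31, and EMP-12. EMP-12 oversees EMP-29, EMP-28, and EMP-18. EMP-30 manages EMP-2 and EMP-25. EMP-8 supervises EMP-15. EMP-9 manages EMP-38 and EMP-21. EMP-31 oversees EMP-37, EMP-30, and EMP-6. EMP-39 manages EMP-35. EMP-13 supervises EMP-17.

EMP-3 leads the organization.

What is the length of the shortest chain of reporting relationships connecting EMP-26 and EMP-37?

EMP-26 is 4 levels below EMP-3, and EMP-37 is 2 levels below EMP-3 (their lowest common manager). The shortest path runs up from EMP-26 to EMP-3 and back down to EMP-37: 4 + 2 = 6 links.

6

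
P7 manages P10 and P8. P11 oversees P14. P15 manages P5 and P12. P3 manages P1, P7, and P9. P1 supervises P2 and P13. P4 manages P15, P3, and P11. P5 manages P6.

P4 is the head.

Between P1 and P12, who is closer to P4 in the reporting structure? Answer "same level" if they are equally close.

Both P1 and P12 are 2 levels below P4.

same level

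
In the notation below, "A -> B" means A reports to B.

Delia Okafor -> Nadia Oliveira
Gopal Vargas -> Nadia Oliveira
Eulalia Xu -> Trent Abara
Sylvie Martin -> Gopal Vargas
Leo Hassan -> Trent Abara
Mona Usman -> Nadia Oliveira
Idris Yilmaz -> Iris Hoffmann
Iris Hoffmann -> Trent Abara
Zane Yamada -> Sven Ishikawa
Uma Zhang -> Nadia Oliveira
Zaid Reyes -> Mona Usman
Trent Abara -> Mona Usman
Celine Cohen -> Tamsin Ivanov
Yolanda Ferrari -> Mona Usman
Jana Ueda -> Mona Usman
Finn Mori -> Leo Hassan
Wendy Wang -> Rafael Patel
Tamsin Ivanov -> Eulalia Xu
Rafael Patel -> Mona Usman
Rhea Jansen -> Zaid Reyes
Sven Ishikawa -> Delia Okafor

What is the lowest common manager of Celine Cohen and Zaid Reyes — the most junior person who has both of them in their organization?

Celine Cohen's chain of managers is Tamsin Ivanov, Eulalia Xu, Trent Abara, Mona Usman, Nadia Oliveira. Zaid Reyes's chain of managers is Mona Usman, Nadia Oliveira. The first manager that appears in both chains is Mona Usman.

Mona Usman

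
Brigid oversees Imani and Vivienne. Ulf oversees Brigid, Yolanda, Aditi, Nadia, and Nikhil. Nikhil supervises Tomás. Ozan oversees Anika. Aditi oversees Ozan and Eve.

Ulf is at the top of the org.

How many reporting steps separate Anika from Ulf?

Chain from Anika up to Ulf: Anika → Ozan → Aditi → Ulf. That is 3 steps up, so Anika is 3 levels below Ulf.

3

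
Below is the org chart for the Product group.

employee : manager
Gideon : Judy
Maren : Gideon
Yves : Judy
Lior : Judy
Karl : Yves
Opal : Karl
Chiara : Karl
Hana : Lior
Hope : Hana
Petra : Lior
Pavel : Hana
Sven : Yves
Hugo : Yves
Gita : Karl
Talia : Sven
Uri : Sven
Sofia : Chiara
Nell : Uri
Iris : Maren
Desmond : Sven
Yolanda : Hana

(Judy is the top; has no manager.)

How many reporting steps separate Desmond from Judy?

Chain from Desmond up to Judy: Desmond → Sven → Yves → Judy. That is 3 steps up, so Desmond is 3 levels below Judy.

3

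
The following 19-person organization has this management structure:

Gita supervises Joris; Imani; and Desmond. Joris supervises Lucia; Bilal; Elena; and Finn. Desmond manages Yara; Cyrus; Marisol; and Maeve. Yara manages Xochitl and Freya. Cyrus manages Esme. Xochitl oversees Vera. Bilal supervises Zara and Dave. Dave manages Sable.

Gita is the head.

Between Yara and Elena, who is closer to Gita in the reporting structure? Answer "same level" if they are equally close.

Both Yara and Elena are 2 levels below Gita.

same level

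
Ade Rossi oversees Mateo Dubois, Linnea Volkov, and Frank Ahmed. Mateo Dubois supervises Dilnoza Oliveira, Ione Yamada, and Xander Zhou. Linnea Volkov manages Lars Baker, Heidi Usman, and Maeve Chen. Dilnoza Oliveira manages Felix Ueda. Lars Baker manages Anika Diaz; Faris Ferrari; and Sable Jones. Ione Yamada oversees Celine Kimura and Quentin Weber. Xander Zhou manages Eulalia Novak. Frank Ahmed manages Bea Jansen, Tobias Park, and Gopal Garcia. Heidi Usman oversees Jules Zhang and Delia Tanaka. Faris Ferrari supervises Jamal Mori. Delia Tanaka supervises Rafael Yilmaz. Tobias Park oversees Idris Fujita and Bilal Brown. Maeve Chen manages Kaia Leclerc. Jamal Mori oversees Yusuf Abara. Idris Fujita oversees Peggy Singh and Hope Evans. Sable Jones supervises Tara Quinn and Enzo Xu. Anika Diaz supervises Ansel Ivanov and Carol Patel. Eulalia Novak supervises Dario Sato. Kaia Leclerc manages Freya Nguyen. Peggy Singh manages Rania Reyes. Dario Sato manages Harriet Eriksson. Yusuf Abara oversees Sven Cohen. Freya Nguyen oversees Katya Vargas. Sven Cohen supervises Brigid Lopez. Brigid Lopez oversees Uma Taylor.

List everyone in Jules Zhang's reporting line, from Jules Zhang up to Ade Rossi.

Jules Zhang reports to Heidi Usman. Heidi Usman reports to Linnea Volkov. Linnea Volkov reports to Ade Rossi. Ade Rossi is at the top.

Jules Zhang -> Heidi Usman -> Linnea Volkov -> Ade Rossi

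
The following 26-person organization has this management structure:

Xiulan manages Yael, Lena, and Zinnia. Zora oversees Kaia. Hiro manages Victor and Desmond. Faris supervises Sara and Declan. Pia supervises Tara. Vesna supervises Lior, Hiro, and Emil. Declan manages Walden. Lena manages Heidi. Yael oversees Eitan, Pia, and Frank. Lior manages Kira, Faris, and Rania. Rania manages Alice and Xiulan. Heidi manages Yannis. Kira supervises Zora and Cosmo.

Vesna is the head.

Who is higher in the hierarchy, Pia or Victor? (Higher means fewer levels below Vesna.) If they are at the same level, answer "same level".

Victor

Pia is 5 levels below Vesna; Victor is 2. Victor is higher.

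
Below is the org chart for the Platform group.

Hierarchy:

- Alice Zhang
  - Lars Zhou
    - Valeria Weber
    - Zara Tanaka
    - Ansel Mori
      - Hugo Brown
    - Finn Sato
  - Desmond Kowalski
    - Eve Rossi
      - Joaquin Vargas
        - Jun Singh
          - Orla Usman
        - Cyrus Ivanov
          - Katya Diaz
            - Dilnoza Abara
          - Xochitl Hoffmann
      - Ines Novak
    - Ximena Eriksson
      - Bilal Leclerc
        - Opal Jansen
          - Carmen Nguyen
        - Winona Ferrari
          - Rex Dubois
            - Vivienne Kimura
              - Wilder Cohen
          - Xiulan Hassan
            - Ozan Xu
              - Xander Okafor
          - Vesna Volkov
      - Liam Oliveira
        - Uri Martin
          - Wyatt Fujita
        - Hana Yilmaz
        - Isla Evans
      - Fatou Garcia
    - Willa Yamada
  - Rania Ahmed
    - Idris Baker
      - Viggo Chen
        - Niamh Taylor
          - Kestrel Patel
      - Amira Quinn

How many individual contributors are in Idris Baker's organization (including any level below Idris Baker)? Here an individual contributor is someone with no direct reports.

The people in Idris Baker's organization with no one reporting to them are Amira Quinn, Kestrel Patel. That is 2.

2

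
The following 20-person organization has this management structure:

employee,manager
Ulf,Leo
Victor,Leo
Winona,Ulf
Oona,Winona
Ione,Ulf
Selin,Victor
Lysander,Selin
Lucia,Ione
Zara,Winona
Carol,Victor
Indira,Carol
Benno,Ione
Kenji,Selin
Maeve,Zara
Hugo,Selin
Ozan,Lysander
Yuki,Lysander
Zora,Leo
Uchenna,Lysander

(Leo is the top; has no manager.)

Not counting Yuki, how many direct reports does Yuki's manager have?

2

Yuki reports to Lysander. Lysander's other direct reports are Ozan, Uchenna — 2 peers.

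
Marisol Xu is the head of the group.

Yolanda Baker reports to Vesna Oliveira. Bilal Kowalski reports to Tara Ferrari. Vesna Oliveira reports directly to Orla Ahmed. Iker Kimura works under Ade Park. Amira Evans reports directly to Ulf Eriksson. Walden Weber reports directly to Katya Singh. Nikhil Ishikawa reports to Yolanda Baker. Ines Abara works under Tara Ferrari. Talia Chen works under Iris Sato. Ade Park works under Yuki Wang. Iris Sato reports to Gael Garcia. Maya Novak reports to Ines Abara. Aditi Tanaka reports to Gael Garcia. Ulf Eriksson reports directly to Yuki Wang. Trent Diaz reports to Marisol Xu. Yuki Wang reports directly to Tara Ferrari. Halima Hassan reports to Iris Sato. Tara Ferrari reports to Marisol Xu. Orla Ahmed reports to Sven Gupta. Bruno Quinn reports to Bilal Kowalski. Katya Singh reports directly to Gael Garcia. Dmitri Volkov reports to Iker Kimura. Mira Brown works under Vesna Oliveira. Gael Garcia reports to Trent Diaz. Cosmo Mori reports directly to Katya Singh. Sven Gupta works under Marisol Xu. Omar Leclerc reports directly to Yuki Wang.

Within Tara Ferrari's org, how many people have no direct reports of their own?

The people in Tara Ferrari's organization with no one reporting to them are Bruno Quinn, Maya Novak, Omar Leclerc, Amira Evans, Dmitri Volkov. That is 5.

5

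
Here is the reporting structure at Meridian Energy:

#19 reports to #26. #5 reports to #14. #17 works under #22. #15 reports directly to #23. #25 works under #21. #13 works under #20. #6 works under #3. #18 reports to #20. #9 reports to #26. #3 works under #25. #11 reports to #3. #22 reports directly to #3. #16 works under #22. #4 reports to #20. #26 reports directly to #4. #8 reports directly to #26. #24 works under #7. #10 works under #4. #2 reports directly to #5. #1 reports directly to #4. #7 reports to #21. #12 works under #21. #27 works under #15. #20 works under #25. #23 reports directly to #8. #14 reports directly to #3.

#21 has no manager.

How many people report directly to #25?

2

#25 directly manages #20, #3. That is 2 direct reports.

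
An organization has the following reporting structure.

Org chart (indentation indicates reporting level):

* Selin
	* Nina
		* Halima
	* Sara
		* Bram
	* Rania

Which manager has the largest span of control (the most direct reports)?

Selin

Direct-report counts: Selin has 3; Sara has 1; Nina has 1. The largest is 3, held by Selin.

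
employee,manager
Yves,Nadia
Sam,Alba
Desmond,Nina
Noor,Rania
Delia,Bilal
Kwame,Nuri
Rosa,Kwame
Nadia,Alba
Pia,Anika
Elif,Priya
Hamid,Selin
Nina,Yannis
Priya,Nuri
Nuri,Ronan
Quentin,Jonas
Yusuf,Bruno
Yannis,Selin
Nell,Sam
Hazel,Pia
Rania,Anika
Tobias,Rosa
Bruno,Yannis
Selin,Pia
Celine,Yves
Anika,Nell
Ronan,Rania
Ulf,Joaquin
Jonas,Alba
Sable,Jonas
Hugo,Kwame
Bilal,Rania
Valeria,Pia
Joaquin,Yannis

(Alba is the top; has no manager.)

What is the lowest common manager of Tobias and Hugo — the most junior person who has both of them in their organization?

Tobias's chain of managers is Rosa, Kwame, Nuri, Ronan, Rania, Anika, Nell, Sam, Alba. Hugo's chain of managers is Kwame, Nuri, Ronan, Rania, Anika, Nell, Sam, Alba. The first manager that appears in both chains is Kwame.

Kwame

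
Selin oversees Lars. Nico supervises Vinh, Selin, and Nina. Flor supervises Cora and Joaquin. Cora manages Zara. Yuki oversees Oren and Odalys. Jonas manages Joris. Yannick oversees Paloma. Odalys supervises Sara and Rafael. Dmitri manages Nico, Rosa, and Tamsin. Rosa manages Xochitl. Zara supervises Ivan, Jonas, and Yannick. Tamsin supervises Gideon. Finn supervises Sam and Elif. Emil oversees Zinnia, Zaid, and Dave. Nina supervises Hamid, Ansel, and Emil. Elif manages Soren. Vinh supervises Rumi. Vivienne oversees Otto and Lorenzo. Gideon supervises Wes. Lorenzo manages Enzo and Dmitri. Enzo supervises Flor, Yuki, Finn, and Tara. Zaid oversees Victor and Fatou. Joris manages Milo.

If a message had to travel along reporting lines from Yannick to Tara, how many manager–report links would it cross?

5

Yannick is 4 levels below Enzo, and Tara is 1 level below Enzo (their lowest common manager). The shortest path runs up from Yannick to Enzo and back down to Tara: 4 + 1 = 5 links.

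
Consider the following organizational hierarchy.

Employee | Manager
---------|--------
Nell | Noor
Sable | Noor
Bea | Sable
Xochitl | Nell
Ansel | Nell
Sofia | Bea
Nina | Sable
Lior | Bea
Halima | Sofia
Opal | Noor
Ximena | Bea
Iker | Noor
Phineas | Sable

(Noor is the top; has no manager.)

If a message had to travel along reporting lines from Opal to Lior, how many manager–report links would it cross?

4

Opal is 1 level below Noor, and Lior is 3 levels below Noor (their lowest common manager). The shortest path runs up from Opal to Noor and back down to Lior: 1 + 3 = 4 links.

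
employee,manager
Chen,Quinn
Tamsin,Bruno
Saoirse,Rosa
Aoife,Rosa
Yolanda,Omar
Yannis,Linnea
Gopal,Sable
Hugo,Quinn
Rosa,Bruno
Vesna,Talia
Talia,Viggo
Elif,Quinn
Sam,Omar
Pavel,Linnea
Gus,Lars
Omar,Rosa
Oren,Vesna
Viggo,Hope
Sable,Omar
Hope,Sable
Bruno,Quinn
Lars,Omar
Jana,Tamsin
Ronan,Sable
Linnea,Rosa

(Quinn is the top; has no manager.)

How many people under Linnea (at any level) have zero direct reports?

The people in Linnea's organization with no one reporting to them are Pavel, Yannis. That is 2.

2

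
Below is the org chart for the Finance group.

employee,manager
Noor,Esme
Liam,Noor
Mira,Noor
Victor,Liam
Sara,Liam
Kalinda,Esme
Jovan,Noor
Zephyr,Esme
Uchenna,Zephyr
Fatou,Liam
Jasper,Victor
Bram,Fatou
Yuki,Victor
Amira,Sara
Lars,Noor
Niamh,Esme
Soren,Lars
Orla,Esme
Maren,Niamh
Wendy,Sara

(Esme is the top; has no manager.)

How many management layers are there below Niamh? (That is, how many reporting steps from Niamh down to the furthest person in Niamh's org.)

The longest chain under Niamh runs Niamh → Maren, which is 1 level below Niamh.

1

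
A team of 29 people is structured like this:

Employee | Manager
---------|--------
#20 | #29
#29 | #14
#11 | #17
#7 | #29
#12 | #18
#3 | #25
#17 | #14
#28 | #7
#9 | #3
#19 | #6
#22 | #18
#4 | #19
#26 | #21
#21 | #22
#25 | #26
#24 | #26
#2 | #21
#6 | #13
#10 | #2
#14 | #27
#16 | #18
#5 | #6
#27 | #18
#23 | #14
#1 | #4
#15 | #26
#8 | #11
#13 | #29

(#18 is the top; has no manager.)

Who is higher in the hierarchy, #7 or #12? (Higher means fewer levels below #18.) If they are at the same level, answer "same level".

#7 is 4 levels below #18; #12 is 1. #12 is higher.

#12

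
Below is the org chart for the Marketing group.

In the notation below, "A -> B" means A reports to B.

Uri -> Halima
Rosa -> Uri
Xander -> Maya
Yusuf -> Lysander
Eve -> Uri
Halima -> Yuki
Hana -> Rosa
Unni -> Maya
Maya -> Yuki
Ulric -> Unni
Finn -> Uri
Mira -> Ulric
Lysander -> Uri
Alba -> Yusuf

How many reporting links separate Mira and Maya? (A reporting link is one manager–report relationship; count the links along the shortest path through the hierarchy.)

3

Mira is in Maya's organization: the chain from Mira up to Maya is Mira → Ulric → Unni → Maya, which is 3 links.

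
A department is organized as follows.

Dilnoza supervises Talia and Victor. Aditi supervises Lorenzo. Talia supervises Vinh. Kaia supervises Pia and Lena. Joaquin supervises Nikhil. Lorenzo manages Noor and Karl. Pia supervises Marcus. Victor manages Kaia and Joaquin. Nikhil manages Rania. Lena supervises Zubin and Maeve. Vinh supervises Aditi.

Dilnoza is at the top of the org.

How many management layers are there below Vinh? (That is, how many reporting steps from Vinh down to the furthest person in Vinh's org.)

3

The longest chain under Vinh runs Vinh → Aditi → Lorenzo → Karl, which is 3 levels below Vinh.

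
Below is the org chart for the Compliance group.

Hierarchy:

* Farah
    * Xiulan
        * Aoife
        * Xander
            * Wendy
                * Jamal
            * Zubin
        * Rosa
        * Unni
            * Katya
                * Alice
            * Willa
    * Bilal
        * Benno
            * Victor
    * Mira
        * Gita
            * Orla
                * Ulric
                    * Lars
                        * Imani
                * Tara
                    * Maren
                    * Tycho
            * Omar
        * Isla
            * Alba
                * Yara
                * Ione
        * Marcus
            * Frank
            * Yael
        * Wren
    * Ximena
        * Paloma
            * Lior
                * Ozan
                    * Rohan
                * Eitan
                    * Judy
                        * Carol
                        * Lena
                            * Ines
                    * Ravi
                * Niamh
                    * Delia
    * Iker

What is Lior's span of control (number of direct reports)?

3

Lior directly manages Ozan, Eitan, Niamh. That is 3 direct reports.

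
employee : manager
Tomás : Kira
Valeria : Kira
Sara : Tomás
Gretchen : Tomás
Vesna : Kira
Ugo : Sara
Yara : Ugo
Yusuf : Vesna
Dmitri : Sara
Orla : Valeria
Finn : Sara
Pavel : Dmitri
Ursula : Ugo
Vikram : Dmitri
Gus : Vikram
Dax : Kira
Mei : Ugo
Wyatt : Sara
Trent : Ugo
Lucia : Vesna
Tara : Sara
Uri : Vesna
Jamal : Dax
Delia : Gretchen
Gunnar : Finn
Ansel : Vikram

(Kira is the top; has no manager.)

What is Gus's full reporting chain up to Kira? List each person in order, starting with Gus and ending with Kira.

Gus -> Vikram -> Dmitri -> Sara -> Tomás -> Kira

Gus reports to Vikram. Vikram reports to Dmitri. Dmitri reports to Sara. Sara reports to Tomás. Tomás reports to Kira. Kira is at the top.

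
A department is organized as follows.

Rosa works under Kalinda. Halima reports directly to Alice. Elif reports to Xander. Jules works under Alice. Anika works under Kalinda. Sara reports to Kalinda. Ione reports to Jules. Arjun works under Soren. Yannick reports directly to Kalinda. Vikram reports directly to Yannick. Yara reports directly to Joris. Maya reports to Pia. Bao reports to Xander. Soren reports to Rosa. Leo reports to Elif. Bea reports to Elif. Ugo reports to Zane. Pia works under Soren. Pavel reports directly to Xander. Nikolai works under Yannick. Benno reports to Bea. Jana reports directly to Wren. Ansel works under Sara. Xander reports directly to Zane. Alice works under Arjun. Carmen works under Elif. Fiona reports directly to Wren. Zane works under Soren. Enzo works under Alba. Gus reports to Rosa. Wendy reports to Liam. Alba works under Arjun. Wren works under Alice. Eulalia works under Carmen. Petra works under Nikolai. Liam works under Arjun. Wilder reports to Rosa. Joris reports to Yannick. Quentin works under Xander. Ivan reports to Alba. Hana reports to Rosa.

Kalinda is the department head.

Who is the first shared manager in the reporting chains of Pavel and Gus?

Rosa

Pavel's chain of managers is Xander, Zane, Soren, Rosa, Kalinda. Gus's chain of managers is Rosa, Kalinda. The first manager that appears in both chains is Rosa.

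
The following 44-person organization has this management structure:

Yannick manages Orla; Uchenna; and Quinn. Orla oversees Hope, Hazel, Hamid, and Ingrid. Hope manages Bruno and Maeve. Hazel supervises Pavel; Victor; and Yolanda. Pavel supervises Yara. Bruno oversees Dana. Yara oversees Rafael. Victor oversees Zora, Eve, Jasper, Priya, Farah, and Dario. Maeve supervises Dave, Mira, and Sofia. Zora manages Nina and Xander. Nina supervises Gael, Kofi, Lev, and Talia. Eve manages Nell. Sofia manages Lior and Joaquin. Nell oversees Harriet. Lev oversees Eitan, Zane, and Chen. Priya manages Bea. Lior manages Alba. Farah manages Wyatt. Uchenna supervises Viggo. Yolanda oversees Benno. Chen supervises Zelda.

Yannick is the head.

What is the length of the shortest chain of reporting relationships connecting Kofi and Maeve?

7

Kofi is 5 levels below Orla, and Maeve is 2 levels below Orla (their lowest common manager). The shortest path runs up from Kofi to Orla and back down to Maeve: 5 + 2 = 7 links.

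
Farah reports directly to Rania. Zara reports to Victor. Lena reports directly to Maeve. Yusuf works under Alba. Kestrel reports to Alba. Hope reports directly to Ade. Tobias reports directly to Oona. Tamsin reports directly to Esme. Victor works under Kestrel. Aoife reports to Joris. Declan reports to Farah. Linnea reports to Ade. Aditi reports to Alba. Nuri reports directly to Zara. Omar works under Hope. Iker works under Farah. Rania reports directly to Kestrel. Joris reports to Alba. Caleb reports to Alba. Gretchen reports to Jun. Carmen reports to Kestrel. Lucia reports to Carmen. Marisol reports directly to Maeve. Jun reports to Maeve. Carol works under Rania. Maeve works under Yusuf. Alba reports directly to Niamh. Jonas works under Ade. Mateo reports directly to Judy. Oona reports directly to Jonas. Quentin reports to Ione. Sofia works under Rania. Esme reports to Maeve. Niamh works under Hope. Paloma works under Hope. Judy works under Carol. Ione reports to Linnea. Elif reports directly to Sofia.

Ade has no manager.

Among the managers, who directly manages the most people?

Direct-report counts: Ade has 3; Linnea has 1; Ione has 1; Jonas has 1; Oona has 1; Hope has 3; Niamh has 1; Alba has 5; Joris has 1; Kestrel has 3; Victor has 1; Zara has 1; Rania has 3; Carol has 1; Judy has 1; Sofia has 1; Farah has 2; Carmen has 1; Yusuf has 1; Maeve has 4; Esme has 1; Jun has 1. The largest is 5, held by Alba.

Alba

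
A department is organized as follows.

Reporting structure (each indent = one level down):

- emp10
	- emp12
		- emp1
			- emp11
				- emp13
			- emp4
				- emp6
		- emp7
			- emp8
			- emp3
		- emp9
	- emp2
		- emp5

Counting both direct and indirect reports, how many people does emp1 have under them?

emp1 directly manages emp11, emp4. Under emp11: emp13 (1). Under emp4: emp6 (1). So emp1's organization is 2 direct reports plus everyone under them: 2 + 2 = 4.

4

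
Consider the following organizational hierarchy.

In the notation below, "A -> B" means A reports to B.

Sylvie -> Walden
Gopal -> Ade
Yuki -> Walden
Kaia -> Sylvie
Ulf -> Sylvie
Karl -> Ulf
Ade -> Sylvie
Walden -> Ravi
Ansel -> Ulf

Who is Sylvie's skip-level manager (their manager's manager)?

Sylvie reports to Walden, and Walden reports to Ravi. So Sylvie's skip-level manager is Ravi.

Ravi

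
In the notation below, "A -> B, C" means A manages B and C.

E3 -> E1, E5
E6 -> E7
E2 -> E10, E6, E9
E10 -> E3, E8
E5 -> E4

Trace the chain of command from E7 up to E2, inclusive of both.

E7 reports to E6. E6 reports to E2. E2 is at the top.

E7 -> E6 -> E2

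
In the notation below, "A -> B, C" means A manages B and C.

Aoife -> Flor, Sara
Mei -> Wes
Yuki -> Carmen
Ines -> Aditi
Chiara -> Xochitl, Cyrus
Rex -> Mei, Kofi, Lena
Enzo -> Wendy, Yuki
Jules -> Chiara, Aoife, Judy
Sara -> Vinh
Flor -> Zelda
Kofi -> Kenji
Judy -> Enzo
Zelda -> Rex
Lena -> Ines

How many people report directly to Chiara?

Chiara directly manages Xochitl, Cyrus. That is 2 direct reports.

2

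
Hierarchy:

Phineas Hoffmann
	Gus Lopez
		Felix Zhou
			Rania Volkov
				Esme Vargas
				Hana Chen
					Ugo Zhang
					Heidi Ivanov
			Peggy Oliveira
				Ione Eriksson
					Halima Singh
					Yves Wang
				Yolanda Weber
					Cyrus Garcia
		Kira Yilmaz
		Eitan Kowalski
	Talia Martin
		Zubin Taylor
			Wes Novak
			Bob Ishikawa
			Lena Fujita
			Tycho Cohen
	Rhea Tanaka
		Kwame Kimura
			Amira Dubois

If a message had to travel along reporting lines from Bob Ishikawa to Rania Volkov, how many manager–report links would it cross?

Bob Ishikawa is 3 levels below Phineas Hoffmann, and Rania Volkov is 3 levels below Phineas Hoffmann (their lowest common manager). The shortest path runs up from Bob Ishikawa to Phineas Hoffmann and back down to Rania Volkov: 3 + 3 = 6 links.

6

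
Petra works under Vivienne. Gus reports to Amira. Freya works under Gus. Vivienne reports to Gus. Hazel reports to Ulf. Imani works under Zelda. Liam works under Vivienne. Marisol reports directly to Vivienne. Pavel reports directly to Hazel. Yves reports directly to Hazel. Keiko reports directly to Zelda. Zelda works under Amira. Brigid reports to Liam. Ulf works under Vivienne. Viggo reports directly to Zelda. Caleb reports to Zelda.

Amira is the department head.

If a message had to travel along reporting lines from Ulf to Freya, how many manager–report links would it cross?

Ulf is 2 levels below Gus, and Freya is 1 level below Gus (their lowest common manager). The shortest path runs up from Ulf to Gus and back down to Freya: 2 + 1 = 3 links.

3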